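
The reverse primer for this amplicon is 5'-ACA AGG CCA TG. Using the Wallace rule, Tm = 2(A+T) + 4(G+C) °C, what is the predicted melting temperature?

34°C

T=1, G=3, A=4, C=3
A+T = 5, G+C = 6
Tm = 2(5) + 4(6) = 10 + 24 = 34°C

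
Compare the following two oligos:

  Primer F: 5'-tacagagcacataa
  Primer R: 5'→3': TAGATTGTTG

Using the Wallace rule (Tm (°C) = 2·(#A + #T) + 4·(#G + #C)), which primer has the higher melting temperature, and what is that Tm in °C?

Primer F: A+T=9, G+C=5 → Tm = 2(9)+4(5) = 38°C
Primer R: A+T=7, G+C=3 → Tm = 2(7)+4(3) = 26°C
38°C vs 26°C → primer F is higher.

Primer F, 38°C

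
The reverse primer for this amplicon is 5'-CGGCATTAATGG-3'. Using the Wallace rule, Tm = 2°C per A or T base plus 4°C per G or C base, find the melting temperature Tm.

Base counts: C=2, T=3, G=4, A=3
A+T = 6, G+C = 6
Tm = 4·6 + 2·6 = 24 + 12 = 36°C

36°C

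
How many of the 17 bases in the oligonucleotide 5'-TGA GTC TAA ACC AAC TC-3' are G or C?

Base counts: G=2, A=6, C=5, T=4
G+C = 2 + 5 = 7

7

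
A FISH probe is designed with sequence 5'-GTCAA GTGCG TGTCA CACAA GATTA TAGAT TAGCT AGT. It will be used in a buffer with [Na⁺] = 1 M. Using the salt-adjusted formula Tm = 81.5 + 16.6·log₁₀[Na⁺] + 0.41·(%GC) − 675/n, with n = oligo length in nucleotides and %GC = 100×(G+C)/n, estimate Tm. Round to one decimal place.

Length n = 38. Scanning the sequence gives G=9, A=12, T=11, C=6.
G+C = 15, so %GC = 15/38 × 100 = 39.474%
Salt term: 16.6 × (0) = 0
GC term: 0.41 × 39.474 = 16.184; length term: −675/38 = −17.763
Tm = 81.5 + (0) + 16.184 − 17.763 = 79.921 → 79.9°C

79.9°C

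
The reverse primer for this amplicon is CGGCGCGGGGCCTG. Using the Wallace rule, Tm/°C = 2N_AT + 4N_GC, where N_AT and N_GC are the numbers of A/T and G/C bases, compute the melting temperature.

54°C

Base counts: C=5, G=8, A=0, T=1
A+T = 1, G+C = 13
Tm = 2×1 + 4×13 = 54°C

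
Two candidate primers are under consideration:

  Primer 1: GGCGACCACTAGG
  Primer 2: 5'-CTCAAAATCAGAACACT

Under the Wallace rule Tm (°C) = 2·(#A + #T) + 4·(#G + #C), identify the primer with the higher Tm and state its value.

Primer 2, 46°C

Primer 1: A+T=4, G+C=9 → Tm = 2(4)+4(9) = 44°C
Primer 2: A+T=11, G+C=6 → Tm = 2(11)+4(6) = 46°C
44°C vs 46°C → primer 2 is higher.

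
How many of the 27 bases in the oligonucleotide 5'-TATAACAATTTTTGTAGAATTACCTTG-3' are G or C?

6

G=3, C=3, A=9, T=12
Total G or C: 3 + 3 = 6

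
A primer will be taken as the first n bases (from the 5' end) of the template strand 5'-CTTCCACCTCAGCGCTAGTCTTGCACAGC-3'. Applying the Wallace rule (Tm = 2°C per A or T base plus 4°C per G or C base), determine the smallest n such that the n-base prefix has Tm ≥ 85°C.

First 27 bases: CTTCCACCTCAGCGCTAGTCTTGCACA → Tm = 84°C (< 85°C)
First 28 bases: CTTCCACCTCAGCGCTAGTCTTGCACAG → Tm = 88°C (≥ 85°C)
Each additional base adds 2°C (A/T) or 4°C (G/C), so Tm is non-decreasing in n; n = 28 is the first length to reach 85°C.

n = 28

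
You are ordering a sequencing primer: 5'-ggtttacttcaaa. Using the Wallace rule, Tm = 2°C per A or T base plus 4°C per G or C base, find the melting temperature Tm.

Base counts: C=2, T=5, A=4, G=2
A+T = 9, G+C = 4
Tm = 2×9 + 4×4 = 34°C

34°C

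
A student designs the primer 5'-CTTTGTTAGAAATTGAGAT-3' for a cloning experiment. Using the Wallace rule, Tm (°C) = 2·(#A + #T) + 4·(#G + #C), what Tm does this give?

Base counts: A=6, C=1, G=4, T=8
A+T = 14, G+C = 5
Tm = 2×14 + 4×5 = 48°C

48°C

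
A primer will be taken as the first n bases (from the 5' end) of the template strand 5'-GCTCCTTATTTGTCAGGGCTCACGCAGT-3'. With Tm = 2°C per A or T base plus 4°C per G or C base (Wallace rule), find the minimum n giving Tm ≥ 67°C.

n = 23

First 22 bases: GCTCCTTATTTGTCAGGGCTCA → Tm = 66°C (< 67°C)
First 23 bases: GCTCCTTATTTGTCAGGGCTCAC → Tm = 70°C (≥ 67°C)
Each additional base adds 2°C (A/T) or 4°C (G/C), so Tm is non-decreasing in n; n = 23 is the first length to reach 67°C.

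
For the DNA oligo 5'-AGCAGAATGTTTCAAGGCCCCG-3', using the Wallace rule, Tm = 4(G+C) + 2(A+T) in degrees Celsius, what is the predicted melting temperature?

68°C

A=6, T=4, G=6, C=6
So N_AT = 10 and N_GC = 12.
Tm = 2×10 + 4×12 = 68°C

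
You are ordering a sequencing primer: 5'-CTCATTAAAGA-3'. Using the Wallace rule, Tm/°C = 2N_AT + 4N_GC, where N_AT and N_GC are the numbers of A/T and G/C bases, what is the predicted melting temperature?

28°C

Counting bases: A=5, C=2, T=3, G=1
AT pairs contribute 8, GC pairs contribute 3.
Tm = 4·3 + 2·8 = 12 + 16 = 28°C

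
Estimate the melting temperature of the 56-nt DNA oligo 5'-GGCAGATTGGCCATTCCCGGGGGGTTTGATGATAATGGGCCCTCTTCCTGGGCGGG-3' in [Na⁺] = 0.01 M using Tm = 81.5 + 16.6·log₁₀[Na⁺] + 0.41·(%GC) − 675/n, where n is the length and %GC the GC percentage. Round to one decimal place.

Length n = 56. Counting bases: T=14, C=13, A=7, G=22
G+C = 35, so %GC = 35/56 × 100 = 62.5%
Salt term: 16.6 × (-2) = -33.2
GC term: 0.41 × 62.5 = 25.625; length term: −675/56 = −12.054
Tm = 81.5 + (-33.2) + 25.625 − 12.054 = 61.871 → 61.9°C

61.9°C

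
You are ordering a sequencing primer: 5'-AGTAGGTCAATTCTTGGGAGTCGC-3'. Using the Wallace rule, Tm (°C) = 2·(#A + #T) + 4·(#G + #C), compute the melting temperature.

72°C

Scanning the sequence gives T=7, A=5, G=8, C=4.
So N_AT = 12 and N_GC = 12.
Tm = 4·12 + 2·12 = 48 + 24 = 72°C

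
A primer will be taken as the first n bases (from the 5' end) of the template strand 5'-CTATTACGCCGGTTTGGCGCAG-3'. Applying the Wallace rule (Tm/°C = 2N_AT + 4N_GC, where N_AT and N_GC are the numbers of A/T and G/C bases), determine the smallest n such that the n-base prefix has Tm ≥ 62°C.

First 19 bases: CTATTACGCCGGTTTGGCG → Tm = 60°C (< 62°C)
First 20 bases: CTATTACGCCGGTTTGGCGC → Tm = 64°C (≥ 62°C)
Each additional base adds 2°C (A/T) or 4°C (G/C), so Tm is non-decreasing in n; n = 20 is the first length to reach 62°C.

n = 20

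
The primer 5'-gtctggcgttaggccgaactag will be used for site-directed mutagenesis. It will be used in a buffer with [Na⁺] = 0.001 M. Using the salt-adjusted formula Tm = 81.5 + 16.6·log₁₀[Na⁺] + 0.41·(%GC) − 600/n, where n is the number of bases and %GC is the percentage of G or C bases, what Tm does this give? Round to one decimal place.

Length n = 22. Counting bases: G=8, C=5, A=4, T=5
G+C = 13, so %GC = 13/22 × 100 = 59.091%
Salt term: 16.6 × (-3) = -49.8
GC term: 0.41 × 59.091 = 24.227; length term: −600/22 = −27.273
Tm = 81.5 + (-49.8) + 24.227 − 27.273 = 28.654 → 28.7°C

28.7°C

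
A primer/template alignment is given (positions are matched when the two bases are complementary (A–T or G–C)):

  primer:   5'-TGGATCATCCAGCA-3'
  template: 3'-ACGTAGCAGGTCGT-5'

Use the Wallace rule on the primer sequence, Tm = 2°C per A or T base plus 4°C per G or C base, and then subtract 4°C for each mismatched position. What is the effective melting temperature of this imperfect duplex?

34°C

Primer base counts: A=4, T=3, G=3, C=4 → A+T=7, G+C=7
Perfect-match Tm = 2(7) + 4(7) = 14 + 28 = 42°C
Mismatches (positions where the bases are not complementary): 2 (at positions 3, 7)
Effective Tm = 42 − 2×4 = 42 − 8 = 34°C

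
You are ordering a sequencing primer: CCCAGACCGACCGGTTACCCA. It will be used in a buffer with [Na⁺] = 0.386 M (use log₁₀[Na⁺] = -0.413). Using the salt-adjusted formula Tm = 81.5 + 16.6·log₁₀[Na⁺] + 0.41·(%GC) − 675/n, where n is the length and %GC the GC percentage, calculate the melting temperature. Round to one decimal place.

69.8°C

Length n = 21. T=2, A=5, G=4, C=10
G+C = 14, so %GC = 14/21 × 100 = 66.667%
Salt term: 16.6 × (-0.413) = -6.856
GC term: 0.41 × 66.667 = 27.333; length term: −675/21 = −32.143
Tm = 81.5 + (-6.856) + 27.333 − 32.143 = 69.834 → 69.8°C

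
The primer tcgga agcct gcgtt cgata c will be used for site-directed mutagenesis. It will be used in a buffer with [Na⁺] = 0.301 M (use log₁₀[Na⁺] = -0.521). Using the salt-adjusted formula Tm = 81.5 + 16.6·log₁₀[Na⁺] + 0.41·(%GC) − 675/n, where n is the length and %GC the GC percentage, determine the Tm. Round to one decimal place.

64.1°C

Length n = 21. Base counts: C=6, T=5, A=4, G=6
G+C = 12, so %GC = 12/21 × 100 = 57.143%
Salt term: 16.6 × (-0.521) = -8.649
GC term: 0.41 × 57.143 = 23.429; length term: −675/21 = −32.143
Tm = 81.5 + (-8.649) + 23.429 − 32.143 = 64.137 → 64.1°C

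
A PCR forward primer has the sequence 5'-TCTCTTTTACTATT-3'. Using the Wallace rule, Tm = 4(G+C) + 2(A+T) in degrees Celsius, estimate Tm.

34°C

Scanning the sequence gives G=0, A=2, C=3, T=9.
So N_AT = 11 and N_GC = 3.
Tm = 2(11) + 4(3) = 22 + 12 = 34°C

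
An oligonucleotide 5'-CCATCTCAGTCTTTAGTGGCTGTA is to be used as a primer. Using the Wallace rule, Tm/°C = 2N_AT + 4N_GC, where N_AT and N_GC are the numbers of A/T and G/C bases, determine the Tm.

70°C

Scanning the sequence gives A=4, C=6, T=9, G=5.
A+T = 13, G+C = 11
Tm = 4·11 + 2·13 = 44 + 26 = 70°C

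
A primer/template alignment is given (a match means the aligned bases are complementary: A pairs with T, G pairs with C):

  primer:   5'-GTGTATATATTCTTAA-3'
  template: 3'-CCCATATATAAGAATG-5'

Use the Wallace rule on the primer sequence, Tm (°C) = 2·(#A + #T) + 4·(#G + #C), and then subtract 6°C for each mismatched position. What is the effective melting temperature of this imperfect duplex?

Primer base counts: A=5, T=8, G=2, C=1 → A+T=13, G+C=3
Perfect-match Tm = 2(13) + 4(3) = 26 + 12 = 38°C
Mismatches (positions where the bases are not complementary): 2 (at positions 2, 16)
Effective Tm = 38 − 2×6 = 38 − 12 = 26°C

26°C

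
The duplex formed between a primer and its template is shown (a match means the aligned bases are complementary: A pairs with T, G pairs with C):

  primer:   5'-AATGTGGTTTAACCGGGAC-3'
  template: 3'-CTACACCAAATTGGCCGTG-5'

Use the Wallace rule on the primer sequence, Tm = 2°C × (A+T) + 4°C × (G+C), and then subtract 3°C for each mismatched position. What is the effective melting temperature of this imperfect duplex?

Primer base counts: A=5, T=5, G=6, C=3 → A+T=10, G+C=9
Perfect-match Tm = 2(10) + 4(9) = 20 + 36 = 56°C
Mismatches (positions where the bases are not complementary): 2 (at positions 1, 17)
Effective Tm = 56 − 2×3 = 56 − 6 = 50°C

50°C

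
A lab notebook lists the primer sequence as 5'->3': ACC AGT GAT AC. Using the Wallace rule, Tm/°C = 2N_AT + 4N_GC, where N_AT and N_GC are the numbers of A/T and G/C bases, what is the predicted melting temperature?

32°C

Counting bases: T=2, A=4, G=2, C=3
AT pairs contribute 6, GC pairs contribute 5.
Tm = 2(6) + 4(5) = 12 + 20 = 32°C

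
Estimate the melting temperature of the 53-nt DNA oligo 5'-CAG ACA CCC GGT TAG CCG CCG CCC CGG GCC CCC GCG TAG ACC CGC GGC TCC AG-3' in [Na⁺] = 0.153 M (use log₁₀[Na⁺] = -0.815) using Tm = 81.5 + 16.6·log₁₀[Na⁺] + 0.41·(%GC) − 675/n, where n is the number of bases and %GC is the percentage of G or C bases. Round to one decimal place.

Length n = 53. C=26, A=7, T=4, G=16
G+C = 42, so %GC = 42/53 × 100 = 79.245%
Salt term: 16.6 × (-0.815) = -13.529
GC term: 0.41 × 79.245 = 32.49; length term: −675/53 = −12.736
Tm = 81.5 + (-13.529) + 32.49 − 12.736 = 87.725 → 87.7°C

87.7°C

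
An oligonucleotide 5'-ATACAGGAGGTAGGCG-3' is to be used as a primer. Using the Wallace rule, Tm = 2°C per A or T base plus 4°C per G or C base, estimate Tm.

Base counts: T=2, A=5, C=2, G=7
A+T = 7, G+C = 9
Tm = 2×7 + 4×9 = 50°C

50°C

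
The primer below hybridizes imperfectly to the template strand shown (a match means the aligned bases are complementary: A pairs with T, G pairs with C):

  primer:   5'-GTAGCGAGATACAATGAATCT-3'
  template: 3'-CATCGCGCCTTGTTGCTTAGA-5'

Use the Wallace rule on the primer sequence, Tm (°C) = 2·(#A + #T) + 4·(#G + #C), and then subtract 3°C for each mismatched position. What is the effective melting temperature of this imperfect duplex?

46°C

Primer base counts: A=8, T=5, G=5, C=3 → A+T=13, G+C=8
Perfect-match Tm = 2(13) + 4(8) = 26 + 32 = 58°C
Mismatches (positions where the bases are not complementary): 4 (at positions 7, 9, 10, 15)
Effective Tm = 58 − 4×3 = 58 − 12 = 46°C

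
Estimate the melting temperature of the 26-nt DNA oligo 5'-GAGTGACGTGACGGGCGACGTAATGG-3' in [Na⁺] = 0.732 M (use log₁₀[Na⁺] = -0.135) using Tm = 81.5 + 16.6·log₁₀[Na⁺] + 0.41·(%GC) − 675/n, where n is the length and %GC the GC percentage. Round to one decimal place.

78.5°C

Length n = 26. Base counts: A=6, G=12, T=4, C=4
G+C = 16, so %GC = 16/26 × 100 = 61.538%
Salt term: 16.6 × (-0.135) = -2.241
GC term: 0.41 × 61.538 = 25.231; length term: −675/26 = −25.962
Tm = 81.5 + (-2.241) + 25.231 − 25.962 = 78.528 → 78.5°C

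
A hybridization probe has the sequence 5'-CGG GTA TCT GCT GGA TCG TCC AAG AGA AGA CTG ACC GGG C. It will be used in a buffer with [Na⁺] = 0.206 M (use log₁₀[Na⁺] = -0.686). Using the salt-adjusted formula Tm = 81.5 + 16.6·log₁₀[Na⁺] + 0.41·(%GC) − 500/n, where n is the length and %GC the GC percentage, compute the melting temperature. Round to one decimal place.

Length n = 40. Base counts: C=10, G=14, A=9, T=7
G+C = 24, so %GC = 24/40 × 100 = 60%
Salt term: 16.6 × (-0.686) = -11.388
GC term: 0.41 × 60 = 24.6; length term: −500/40 = −12.5
Tm = 81.5 + (-11.388) + 24.6 − 12.5 = 82.212 → 82.2°C

82.2°C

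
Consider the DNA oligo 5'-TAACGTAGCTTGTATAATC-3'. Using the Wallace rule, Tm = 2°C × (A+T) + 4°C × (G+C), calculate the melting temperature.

A=6, C=3, G=3, T=7
AT pairs contribute 13, GC pairs contribute 6.
Tm = 2×13 + 4×6 = 50°C

50°C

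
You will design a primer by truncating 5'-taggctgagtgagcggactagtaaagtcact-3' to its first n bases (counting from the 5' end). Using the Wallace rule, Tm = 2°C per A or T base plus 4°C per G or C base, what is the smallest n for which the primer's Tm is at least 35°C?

n = 12

First 11 bases: TAGGCTGAGTG → Tm = 34°C (< 35°C)
First 12 bases: TAGGCTGAGTGA → Tm = 36°C (≥ 35°C)
Since every base adds ≥2°C, Tm only increases with n, so the threshold is first crossed at n = 12.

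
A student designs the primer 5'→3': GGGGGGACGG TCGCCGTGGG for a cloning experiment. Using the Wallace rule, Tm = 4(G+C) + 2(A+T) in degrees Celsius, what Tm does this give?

G=13, A=1, T=2, C=4
So N_AT = 3 and N_GC = 17.
Tm = 4·17 + 2·3 = 68 + 6 = 74°C

74°C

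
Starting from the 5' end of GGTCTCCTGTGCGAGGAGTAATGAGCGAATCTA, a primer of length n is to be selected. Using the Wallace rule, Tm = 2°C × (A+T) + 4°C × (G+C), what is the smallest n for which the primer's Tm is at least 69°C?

n = 23

First 22 bases: GGTCTCCTGTGCGAGGAGTAAT → Tm = 68°C (< 69°C)
First 23 bases: GGTCTCCTGTGCGAGGAGTAATG → Tm = 72°C (≥ 69°C)
Each additional base adds 2°C (A/T) or 4°C (G/C), so Tm is non-decreasing in n; n = 23 is the first length to reach 69°C.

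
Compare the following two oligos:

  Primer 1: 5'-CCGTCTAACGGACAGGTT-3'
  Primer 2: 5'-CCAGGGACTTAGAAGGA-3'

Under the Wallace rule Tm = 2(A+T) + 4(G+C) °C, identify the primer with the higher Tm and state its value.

Primer 1, 56°C

Primer 1: A+T=8, G+C=10 → Tm = 2(8)+4(10) = 56°C
Primer 2: A+T=8, G+C=9 → Tm = 2(8)+4(9) = 52°C
56°C vs 52°C → primer 1 is higher.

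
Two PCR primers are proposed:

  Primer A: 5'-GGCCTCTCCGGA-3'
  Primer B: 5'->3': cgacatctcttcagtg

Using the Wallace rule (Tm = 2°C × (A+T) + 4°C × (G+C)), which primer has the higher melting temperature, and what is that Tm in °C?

Primer A: A+T=3, G+C=9 → Tm = 2(3)+4(9) = 42°C
Primer B: A+T=8, G+C=8 → Tm = 2(8)+4(8) = 48°C
42°C vs 48°C → primer B is higher.

Primer B, 48°C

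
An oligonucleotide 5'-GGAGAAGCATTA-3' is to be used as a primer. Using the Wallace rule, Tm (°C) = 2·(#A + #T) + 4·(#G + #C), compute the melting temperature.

34°C

C=1, G=4, A=5, T=2
So N_AT = 7 and N_GC = 5.
Tm = 2×7 + 4×5 = 34°C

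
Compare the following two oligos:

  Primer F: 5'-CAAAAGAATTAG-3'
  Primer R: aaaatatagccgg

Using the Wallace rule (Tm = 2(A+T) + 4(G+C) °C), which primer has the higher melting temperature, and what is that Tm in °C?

Primer F: A+T=9, G+C=3 → Tm = 2(9)+4(3) = 30°C
Primer R: A+T=8, G+C=5 → Tm = 2(8)+4(5) = 36°C
30°C vs 36°C → primer R is higher.

Primer R, 36°C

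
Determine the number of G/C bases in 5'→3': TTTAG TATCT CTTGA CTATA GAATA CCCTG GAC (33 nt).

12

Counting bases: C=7, A=9, G=5, T=12
Total G or C: 5 + 7 = 12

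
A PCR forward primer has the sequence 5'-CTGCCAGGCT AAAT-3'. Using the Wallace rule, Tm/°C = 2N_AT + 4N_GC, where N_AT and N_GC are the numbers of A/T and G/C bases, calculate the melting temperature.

Base counts: A=4, G=3, C=4, T=3
So N_AT = 7 and N_GC = 7.
Tm = 2×7 + 4×7 = 42°C

42°C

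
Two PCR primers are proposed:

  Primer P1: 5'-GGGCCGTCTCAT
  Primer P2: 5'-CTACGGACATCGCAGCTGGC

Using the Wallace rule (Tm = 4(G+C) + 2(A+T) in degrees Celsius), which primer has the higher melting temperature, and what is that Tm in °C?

Primer P2, 66°C

Primer P1: A+T=4, G+C=8 → Tm = 2(4)+4(8) = 40°C
Primer P2: A+T=7, G+C=13 → Tm = 2(7)+4(13) = 66°C
40°C vs 66°C → primer P2 is higher.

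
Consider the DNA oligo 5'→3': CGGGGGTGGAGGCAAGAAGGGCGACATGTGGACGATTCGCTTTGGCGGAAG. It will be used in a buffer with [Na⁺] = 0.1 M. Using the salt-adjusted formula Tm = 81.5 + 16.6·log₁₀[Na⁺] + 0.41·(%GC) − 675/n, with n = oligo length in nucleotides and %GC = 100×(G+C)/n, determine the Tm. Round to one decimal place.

77.4°C

Length n = 51. Scanning the sequence gives G=24, T=8, C=8, A=11.
G+C = 32, so %GC = 32/51 × 100 = 62.745%
Salt term: 16.6 × (-1) = -16.6
GC term: 0.41 × 62.745 = 25.725; length term: −675/51 = −13.235
Tm = 81.5 + (-16.6) + 25.725 − 13.235 = 77.39 → 77.4°C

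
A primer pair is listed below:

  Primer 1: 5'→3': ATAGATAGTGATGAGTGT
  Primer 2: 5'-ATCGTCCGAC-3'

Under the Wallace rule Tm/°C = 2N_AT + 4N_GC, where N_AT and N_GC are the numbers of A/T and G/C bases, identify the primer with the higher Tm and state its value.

Primer 1: A+T=12, G+C=6 → Tm = 2(12)+4(6) = 48°C
Primer 2: A+T=4, G+C=6 → Tm = 2(4)+4(6) = 32°C
48°C vs 32°C → primer 1 is higher.

Primer 1, 48°C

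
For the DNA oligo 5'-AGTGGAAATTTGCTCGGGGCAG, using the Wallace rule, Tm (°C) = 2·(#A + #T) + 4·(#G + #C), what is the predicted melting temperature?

68°C

C=3, T=5, A=5, G=9
So N_AT = 10 and N_GC = 12.
Tm = 2(10) + 4(12) = 20 + 48 = 68°C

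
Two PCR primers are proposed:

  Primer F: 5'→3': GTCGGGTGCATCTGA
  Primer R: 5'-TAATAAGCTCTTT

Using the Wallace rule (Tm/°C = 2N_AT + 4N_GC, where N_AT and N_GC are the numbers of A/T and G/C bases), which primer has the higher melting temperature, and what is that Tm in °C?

Primer F: A+T=6, G+C=9 → Tm = 2(6)+4(9) = 48°C
Primer R: A+T=10, G+C=3 → Tm = 2(10)+4(3) = 32°C
48°C vs 32°C → primer F is higher.

Primer F, 48°C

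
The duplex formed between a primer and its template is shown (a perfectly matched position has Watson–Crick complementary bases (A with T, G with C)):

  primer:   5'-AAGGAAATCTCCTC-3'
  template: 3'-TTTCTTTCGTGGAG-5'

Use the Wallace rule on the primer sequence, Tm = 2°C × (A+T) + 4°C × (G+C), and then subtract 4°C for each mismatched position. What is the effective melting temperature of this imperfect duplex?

Primer base counts: A=5, T=3, G=2, C=4 → A+T=8, G+C=6
Perfect-match Tm = 2(8) + 4(6) = 16 + 24 = 40°C
Mismatches (positions where the bases are not complementary): 3 (at positions 3, 8, 10)
Effective Tm = 40 − 3×4 = 40 − 12 = 28°C

28°C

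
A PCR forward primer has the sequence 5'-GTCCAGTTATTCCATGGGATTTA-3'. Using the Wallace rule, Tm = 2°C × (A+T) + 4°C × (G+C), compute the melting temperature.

G=5, A=5, T=9, C=4
A+T = 14, G+C = 9
Tm = 4·9 + 2·14 = 36 + 28 = 64°C

64°C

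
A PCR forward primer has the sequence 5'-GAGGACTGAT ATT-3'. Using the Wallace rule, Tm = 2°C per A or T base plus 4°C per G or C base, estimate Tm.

36°C

A=4, T=4, C=1, G=4
AT pairs contribute 8, GC pairs contribute 5.
Tm = 2(8) + 4(5) = 16 + 20 = 36°C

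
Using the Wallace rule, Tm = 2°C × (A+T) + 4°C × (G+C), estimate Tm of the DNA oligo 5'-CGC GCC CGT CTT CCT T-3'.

Base counts: G=3, C=8, A=0, T=5
So N_AT = 5 and N_GC = 11.
Tm = 2×5 + 4×11 = 54°C

54°C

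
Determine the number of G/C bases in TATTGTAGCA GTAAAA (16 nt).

Counting bases: A=7, T=5, C=1, G=3
Total G or C: 3 + 1 = 4

4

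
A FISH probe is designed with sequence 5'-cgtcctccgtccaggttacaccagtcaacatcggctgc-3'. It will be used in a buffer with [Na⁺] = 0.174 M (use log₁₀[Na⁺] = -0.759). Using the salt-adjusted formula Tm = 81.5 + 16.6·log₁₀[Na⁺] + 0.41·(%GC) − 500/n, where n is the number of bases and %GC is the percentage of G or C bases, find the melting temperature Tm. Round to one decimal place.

Length n = 38. Scanning the sequence gives T=8, A=7, C=15, G=8.
G+C = 23, so %GC = 23/38 × 100 = 60.526%
Salt term: 16.6 × (-0.759) = -12.599
GC term: 0.41 × 60.526 = 24.816; length term: −500/38 = −13.158
Tm = 81.5 + (-12.599) + 24.816 − 13.158 = 80.559 → 80.6°C

80.6°C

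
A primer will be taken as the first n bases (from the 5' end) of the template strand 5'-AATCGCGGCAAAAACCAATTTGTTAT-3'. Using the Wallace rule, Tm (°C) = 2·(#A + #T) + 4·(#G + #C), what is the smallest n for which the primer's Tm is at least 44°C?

First 14 bases: AATCGCGGCAAAAA → Tm = 40°C (< 44°C)
First 15 bases: AATCGCGGCAAAAAC → Tm = 44°C (≥ 44°C)
Each additional base adds 2°C (A/T) or 4°C (G/C), so Tm is non-decreasing in n; n = 15 is the first length to reach 44°C.

n = 15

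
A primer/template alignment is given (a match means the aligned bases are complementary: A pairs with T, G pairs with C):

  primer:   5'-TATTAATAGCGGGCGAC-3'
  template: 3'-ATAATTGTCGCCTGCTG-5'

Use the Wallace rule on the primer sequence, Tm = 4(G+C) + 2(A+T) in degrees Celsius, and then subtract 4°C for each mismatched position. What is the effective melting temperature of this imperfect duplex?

42°C

Primer base counts: A=5, T=4, G=5, C=3 → A+T=9, G+C=8
Perfect-match Tm = 2(9) + 4(8) = 18 + 32 = 50°C
Mismatches (positions where the bases are not complementary): 2 (at positions 7, 13)
Effective Tm = 50 − 2×4 = 50 − 8 = 42°C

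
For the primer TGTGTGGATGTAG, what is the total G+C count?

6

Scanning the sequence gives A=2, G=6, T=5, C=0.
G+C = 6 + 0 = 6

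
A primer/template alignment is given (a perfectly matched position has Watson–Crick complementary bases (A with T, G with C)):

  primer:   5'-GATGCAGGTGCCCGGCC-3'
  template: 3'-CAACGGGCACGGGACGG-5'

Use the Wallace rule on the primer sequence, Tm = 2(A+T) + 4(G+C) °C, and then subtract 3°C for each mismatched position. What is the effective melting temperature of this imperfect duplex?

48°C

Primer base counts: A=2, T=2, G=7, C=6 → A+T=4, G+C=13
Perfect-match Tm = 2(4) + 4(13) = 8 + 52 = 60°C
Mismatches (positions where the bases are not complementary): 4 (at positions 2, 6, 7, 14)
Effective Tm = 60 − 4×3 = 60 − 12 = 48°C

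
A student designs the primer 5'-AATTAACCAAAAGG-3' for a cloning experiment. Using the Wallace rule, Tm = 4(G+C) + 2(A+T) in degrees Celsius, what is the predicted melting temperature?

36°C

Counting bases: G=2, C=2, A=8, T=2
So N_AT = 10 and N_GC = 4.
Tm = 2×10 + 4×4 = 36°C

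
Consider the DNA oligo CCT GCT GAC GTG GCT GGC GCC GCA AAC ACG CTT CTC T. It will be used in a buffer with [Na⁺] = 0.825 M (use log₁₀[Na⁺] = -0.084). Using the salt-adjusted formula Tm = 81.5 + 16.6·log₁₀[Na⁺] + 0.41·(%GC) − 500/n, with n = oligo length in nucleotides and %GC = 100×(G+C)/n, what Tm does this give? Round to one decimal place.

93.2°C

Length n = 37. Counting bases: C=14, A=5, T=8, G=10
G+C = 24, so %GC = 24/37 × 100 = 64.865%
Salt term: 16.6 × (-0.084) = -1.394
GC term: 0.41 × 64.865 = 26.595; length term: −500/37 = −13.514
Tm = 81.5 + (-1.394) + 26.595 − 13.514 = 93.187 → 93.2°C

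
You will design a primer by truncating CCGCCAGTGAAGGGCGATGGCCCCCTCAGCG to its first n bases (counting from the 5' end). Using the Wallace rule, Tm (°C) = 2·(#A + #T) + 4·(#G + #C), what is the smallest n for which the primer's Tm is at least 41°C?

n = 13

First 12 bases: CCGCCAGTGAAG → Tm = 40°C (< 41°C)
First 13 bases: CCGCCAGTGAAGG → Tm = 44°C (≥ 41°C)
Each additional base adds 2°C (A/T) or 4°C (G/C), so Tm is non-decreasing in n; n = 13 is the first length to reach 41°C.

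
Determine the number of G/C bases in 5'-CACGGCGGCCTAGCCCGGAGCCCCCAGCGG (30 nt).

Scanning the sequence gives C=14, T=1, G=11, A=4.
Total G or C: 11 + 14 = 25

25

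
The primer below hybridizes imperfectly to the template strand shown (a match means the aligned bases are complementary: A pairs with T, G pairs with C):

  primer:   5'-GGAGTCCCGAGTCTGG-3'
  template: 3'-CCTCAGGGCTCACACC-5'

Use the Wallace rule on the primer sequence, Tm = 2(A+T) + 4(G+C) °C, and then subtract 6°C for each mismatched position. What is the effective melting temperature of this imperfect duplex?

Primer base counts: A=2, T=3, G=7, C=4 → A+T=5, G+C=11
Perfect-match Tm = 2(5) + 4(11) = 10 + 44 = 54°C
Mismatches (positions where the bases are not complementary): 1 (at position 13)
Effective Tm = 54 − 1×6 = 54 − 6 = 48°C

48°C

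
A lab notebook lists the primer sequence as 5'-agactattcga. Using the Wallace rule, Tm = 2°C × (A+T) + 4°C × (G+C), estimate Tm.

30°C

Scanning the sequence gives G=2, A=4, T=3, C=2.
A+T = 7, G+C = 4
Tm = 4·4 + 2·7 = 16 + 14 = 30°C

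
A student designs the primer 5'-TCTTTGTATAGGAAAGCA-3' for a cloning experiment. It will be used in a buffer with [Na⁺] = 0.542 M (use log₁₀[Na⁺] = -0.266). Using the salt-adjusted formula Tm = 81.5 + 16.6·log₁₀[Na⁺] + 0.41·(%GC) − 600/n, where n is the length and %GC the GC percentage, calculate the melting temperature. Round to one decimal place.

57.4°C

Length n = 18. Scanning the sequence gives T=6, G=4, C=2, A=6.
G+C = 6, so %GC = 6/18 × 100 = 33.333%
Salt term: 16.6 × (-0.266) = -4.416
GC term: 0.41 × 33.333 = 13.667; length term: −600/18 = −33.333
Tm = 81.5 + (-4.416) + 13.667 − 33.333 = 57.418 → 57.4°C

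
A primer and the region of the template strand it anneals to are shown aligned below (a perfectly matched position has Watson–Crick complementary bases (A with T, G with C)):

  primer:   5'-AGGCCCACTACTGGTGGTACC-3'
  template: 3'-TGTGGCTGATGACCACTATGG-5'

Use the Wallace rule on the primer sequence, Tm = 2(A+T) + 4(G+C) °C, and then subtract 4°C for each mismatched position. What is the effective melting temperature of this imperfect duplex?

52°C

Primer base counts: A=4, T=4, G=6, C=7 → A+T=8, G+C=13
Perfect-match Tm = 2(8) + 4(13) = 16 + 52 = 68°C
Mismatches (positions where the bases are not complementary): 4 (at positions 2, 3, 6, 17)
Effective Tm = 68 − 4×4 = 68 − 16 = 52°C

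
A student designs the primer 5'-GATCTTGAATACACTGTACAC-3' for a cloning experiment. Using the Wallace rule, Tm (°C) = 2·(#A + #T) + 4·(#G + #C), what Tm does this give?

Counting bases: G=3, T=6, C=5, A=7
So N_AT = 13 and N_GC = 8.
Tm = 4·8 + 2·13 = 32 + 26 = 58°C

58°C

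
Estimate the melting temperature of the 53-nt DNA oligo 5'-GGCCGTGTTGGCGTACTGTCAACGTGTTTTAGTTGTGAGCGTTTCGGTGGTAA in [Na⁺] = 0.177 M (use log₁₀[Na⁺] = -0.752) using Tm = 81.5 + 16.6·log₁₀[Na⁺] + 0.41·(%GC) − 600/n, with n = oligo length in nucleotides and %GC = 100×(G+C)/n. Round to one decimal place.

Length n = 53. Base counts: A=7, C=8, T=19, G=19
G+C = 27, so %GC = 27/53 × 100 = 50.943%
Salt term: 16.6 × (-0.752) = -12.483
GC term: 0.41 × 50.943 = 20.887; length term: −600/53 = −11.321
Tm = 81.5 + (-12.483) + 20.887 − 11.321 = 78.583 → 78.6°C

78.6°C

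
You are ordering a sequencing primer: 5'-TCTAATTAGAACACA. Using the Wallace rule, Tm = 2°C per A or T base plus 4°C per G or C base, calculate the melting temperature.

Base counts: A=7, T=4, G=1, C=3
So N_AT = 11 and N_GC = 4.
Tm = 4·4 + 2·11 = 16 + 22 = 38°C

38°C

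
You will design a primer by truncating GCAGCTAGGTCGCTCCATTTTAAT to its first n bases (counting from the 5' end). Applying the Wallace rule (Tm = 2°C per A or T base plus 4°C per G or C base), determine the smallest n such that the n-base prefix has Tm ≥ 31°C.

n = 10

First 9 bases: GCAGCTAGG → Tm = 30°C (< 31°C)
First 10 bases: GCAGCTAGGT → Tm = 32°C (≥ 31°C)
Each additional base adds 2°C (A/T) or 4°C (G/C), so Tm is non-decreasing in n; n = 10 is the first length to reach 31°C.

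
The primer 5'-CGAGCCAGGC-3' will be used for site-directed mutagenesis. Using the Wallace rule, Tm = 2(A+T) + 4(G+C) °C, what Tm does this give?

36°C

T=0, G=4, C=4, A=2
AT pairs contribute 2, GC pairs contribute 8.
Tm = 2(2) + 4(8) = 4 + 32 = 36°C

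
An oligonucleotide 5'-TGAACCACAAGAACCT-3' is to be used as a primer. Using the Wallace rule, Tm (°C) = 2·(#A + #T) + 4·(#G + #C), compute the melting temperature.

T=2, C=5, A=7, G=2
AT pairs contribute 9, GC pairs contribute 7.
Tm = 4·7 + 2·9 = 28 + 18 = 46°C

46°C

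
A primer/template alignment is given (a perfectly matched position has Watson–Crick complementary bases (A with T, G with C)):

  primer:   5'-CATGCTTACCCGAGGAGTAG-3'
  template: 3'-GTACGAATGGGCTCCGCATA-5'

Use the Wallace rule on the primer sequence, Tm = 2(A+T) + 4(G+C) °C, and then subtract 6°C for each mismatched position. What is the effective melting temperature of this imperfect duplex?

Primer base counts: A=5, T=4, G=6, C=5 → A+T=9, G+C=11
Perfect-match Tm = 2(9) + 4(11) = 18 + 44 = 62°C
Mismatches (positions where the bases are not complementary): 2 (at positions 16, 20)
Effective Tm = 62 − 2×6 = 62 − 12 = 50°C

50°C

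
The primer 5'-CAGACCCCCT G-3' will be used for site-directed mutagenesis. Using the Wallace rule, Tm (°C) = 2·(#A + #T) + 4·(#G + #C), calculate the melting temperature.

38°C

Counting bases: G=2, A=2, C=6, T=1
So N_AT = 3 and N_GC = 8.
Tm = 2×3 + 4×8 = 38°C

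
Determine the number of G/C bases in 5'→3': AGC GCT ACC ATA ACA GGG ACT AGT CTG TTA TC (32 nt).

15

Base counts: T=8, C=8, A=9, G=7
Total G or C: 7 + 8 = 15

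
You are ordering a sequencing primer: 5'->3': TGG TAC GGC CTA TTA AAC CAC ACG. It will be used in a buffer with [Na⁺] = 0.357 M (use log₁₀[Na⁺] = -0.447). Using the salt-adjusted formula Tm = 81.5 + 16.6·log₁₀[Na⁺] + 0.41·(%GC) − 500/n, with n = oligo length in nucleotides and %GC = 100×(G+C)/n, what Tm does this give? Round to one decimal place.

Length n = 24. Counting bases: G=5, T=5, C=7, A=7
G+C = 12, so %GC = 12/24 × 100 = 50%
Salt term: 16.6 × (-0.447) = -7.42
GC term: 0.41 × 50 = 20.5; length term: −500/24 = −20.833
Tm = 81.5 + (-7.42) + 20.5 − 20.833 = 73.747 → 73.7°C

73.7°C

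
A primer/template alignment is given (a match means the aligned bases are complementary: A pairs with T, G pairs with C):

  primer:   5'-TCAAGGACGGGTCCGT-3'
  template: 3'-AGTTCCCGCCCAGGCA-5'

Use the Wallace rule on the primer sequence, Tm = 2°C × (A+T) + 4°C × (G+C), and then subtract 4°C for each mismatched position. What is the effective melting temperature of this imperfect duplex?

48°C

Primer base counts: A=3, T=3, G=6, C=4 → A+T=6, G+C=10
Perfect-match Tm = 2(6) + 4(10) = 12 + 40 = 52°C
Mismatches (positions where the bases are not complementary): 1 (at position 7)
Effective Tm = 52 − 1×4 = 52 − 4 = 48°C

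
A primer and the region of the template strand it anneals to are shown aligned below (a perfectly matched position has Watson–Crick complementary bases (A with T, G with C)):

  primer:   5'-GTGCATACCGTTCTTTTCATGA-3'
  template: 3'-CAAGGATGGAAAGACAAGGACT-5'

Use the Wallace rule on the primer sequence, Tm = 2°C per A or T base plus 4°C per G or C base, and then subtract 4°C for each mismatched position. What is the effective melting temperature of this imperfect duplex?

42°C

Primer base counts: A=4, T=9, G=4, C=5 → A+T=13, G+C=9
Perfect-match Tm = 2(13) + 4(9) = 26 + 36 = 62°C
Mismatches (positions where the bases are not complementary): 5 (at positions 3, 5, 10, 15, 19)
Effective Tm = 62 − 5×4 = 62 − 20 = 42°C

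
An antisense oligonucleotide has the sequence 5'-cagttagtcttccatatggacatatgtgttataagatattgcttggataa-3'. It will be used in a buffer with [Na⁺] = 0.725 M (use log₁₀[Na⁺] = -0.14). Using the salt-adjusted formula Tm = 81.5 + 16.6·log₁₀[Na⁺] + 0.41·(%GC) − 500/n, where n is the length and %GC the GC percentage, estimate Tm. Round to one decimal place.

Length n = 50. G=10, T=19, A=15, C=6
G+C = 16, so %GC = 16/50 × 100 = 32%
Salt term: 16.6 × (-0.14) = -2.324
GC term: 0.41 × 32 = 13.12; length term: −500/50 = −10
Tm = 81.5 + (-2.324) + 13.12 − 10 = 82.296 → 82.3°C

82.3°C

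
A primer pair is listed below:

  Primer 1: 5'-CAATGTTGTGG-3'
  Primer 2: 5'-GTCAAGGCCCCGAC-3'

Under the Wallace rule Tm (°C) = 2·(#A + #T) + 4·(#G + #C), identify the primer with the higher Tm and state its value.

Primer 1: A+T=6, G+C=5 → Tm = 2(6)+4(5) = 32°C
Primer 2: A+T=4, G+C=10 → Tm = 2(4)+4(10) = 48°C
32°C vs 48°C → primer 2 is higher.

Primer 2, 48°C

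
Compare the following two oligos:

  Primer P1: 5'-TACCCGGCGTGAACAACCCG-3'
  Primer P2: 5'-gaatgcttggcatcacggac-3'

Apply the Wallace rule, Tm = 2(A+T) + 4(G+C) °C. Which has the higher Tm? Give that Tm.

Primer P1, 66°C

Primer P1: A+T=7, G+C=13 → Tm = 2(7)+4(13) = 66°C
Primer P2: A+T=9, G+C=11 → Tm = 2(9)+4(11) = 62°C
66°C vs 62°C → primer P1 is higher.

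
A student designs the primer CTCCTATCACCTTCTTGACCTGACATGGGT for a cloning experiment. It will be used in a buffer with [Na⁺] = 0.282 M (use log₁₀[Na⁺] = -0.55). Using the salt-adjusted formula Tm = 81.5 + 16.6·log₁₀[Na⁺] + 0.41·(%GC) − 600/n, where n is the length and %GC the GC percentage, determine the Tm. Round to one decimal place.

Length n = 30. Base counts: T=10, A=5, G=5, C=10
G+C = 15, so %GC = 15/30 × 100 = 50%
Salt term: 16.6 × (-0.55) = -9.13
GC term: 0.41 × 50 = 20.5; length term: −600/30 = −20
Tm = 81.5 + (-9.13) + 20.5 − 20 = 72.87 → 72.9°C

72.9°C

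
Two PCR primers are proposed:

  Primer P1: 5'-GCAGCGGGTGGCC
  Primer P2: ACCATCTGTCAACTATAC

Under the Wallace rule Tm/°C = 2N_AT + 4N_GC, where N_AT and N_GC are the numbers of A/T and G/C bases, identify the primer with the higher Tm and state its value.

Primer P2, 50°C

Primer P1: A+T=2, G+C=11 → Tm = 2(2)+4(11) = 48°C
Primer P2: A+T=11, G+C=7 → Tm = 2(11)+4(7) = 50°C
48°C vs 50°C → primer P2 is higher.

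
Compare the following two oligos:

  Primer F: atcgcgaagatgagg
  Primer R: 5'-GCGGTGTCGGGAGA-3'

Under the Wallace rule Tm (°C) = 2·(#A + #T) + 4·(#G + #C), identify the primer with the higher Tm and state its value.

Primer F: A+T=7, G+C=8 → Tm = 2(7)+4(8) = 46°C
Primer R: A+T=4, G+C=10 → Tm = 2(4)+4(10) = 48°C
46°C vs 48°C → primer R is higher.

Primer R, 48°C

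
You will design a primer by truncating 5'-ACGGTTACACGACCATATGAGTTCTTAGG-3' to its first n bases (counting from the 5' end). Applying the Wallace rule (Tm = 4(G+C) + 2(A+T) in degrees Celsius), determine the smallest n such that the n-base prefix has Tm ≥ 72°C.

n = 25

First 24 bases: ACGGTTACACGACCATATGAGTTC → Tm = 70°C (< 72°C)
First 25 bases: ACGGTTACACGACCATATGAGTTCT → Tm = 72°C (≥ 72°C)
Since every base adds ≥2°C, Tm only increases with n, so the threshold is first crossed at n = 25.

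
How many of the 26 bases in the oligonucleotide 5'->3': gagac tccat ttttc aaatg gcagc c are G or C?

Scanning the sequence gives T=7, G=5, C=7, A=7.
G+C = 5 + 7 = 12

12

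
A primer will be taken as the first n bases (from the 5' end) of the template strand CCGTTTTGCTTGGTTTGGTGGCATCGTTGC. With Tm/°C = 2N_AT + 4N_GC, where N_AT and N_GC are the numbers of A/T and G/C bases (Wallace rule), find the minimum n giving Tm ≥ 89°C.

n = 30

First 29 bases: CCGTTTTGCTTGGTTTGGTGGCATCGTTG → Tm = 88°C (< 89°C)
First 30 bases: CCGTTTTGCTTGGTTTGGTGGCATCGTTGC → Tm = 92°C (≥ 89°C)
Each additional base adds 2°C (A/T) or 4°C (G/C), so Tm is non-decreasing in n; n = 30 is the first length to reach 89°C.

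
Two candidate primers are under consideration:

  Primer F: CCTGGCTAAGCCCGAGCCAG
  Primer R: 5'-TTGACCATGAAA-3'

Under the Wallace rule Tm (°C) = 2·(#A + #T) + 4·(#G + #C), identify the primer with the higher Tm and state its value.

Primer F, 68°C

Primer F: A+T=6, G+C=14 → Tm = 2(6)+4(14) = 68°C
Primer R: A+T=8, G+C=4 → Tm = 2(8)+4(4) = 32°C
68°C vs 32°C → primer F is higher.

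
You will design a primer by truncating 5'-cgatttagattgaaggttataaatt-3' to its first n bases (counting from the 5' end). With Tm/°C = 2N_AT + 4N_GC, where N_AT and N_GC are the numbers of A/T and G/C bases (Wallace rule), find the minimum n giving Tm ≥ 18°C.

n = 7

First 6 bases: CGATTT → Tm = 16°C (< 18°C)
First 7 bases: CGATTTA → Tm = 18°C (≥ 18°C)
Since every base adds ≥2°C, Tm only increases with n, so the threshold is first crossed at n = 7.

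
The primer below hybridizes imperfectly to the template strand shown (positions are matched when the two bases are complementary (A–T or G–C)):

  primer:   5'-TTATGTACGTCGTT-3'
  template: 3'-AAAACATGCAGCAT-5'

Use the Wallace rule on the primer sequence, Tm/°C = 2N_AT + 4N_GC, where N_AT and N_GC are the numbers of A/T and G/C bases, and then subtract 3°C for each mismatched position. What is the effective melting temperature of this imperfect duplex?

Primer base counts: A=2, T=7, G=3, C=2 → A+T=9, G+C=5
Perfect-match Tm = 2(9) + 4(5) = 18 + 20 = 38°C
Mismatches (positions where the bases are not complementary): 2 (at positions 3, 14)
Effective Tm = 38 − 2×3 = 38 − 6 = 32°C

32°C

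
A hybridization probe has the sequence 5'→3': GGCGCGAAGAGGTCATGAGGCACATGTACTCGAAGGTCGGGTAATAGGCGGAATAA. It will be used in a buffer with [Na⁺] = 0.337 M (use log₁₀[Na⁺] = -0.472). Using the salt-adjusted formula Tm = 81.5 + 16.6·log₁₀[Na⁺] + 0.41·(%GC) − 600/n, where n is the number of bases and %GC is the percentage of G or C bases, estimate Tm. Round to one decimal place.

84.9°C

Length n = 56. Counting bases: T=9, G=21, C=9, A=17
G+C = 30, so %GC = 30/56 × 100 = 53.571%
Salt term: 16.6 × (-0.472) = -7.835
GC term: 0.41 × 53.571 = 21.964; length term: −600/56 = −10.714
Tm = 81.5 + (-7.835) + 21.964 − 10.714 = 84.915 → 84.9°C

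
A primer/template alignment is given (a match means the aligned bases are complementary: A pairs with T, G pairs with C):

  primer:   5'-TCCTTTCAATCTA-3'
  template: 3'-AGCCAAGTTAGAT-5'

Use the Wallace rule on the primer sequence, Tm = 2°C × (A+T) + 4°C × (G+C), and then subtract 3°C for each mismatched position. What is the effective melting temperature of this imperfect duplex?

28°C

Primer base counts: A=3, T=6, G=0, C=4 → A+T=9, G+C=4
Perfect-match Tm = 2(9) + 4(4) = 18 + 16 = 34°C
Mismatches (positions where the bases are not complementary): 2 (at positions 3, 4)
Effective Tm = 34 − 2×3 = 34 − 6 = 28°C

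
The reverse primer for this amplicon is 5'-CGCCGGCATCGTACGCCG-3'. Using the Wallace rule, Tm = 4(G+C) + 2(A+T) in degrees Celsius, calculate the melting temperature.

64°C

Counting bases: A=2, G=6, T=2, C=8
AT pairs contribute 4, GC pairs contribute 14.
Tm = 4·14 + 2·4 = 56 + 8 = 64°C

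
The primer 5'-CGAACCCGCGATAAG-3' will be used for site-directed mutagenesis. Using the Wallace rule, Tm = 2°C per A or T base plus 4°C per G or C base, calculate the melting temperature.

48°C

Base counts: G=4, C=5, T=1, A=5
A+T = 6, G+C = 9
Tm = 4·9 + 2·6 = 36 + 12 = 48°C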